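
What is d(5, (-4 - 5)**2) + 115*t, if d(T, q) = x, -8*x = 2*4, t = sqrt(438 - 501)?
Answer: -1 + 345*I*sqrt(7) ≈ -1.0 + 912.78*I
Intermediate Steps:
t = 3*I*sqrt(7) (t = sqrt(-63) = 3*I*sqrt(7) ≈ 7.9373*I)
x = -1 (x = -4/4 = -1/8*8 = -1)
d(T, q) = -1
d(5, (-4 - 5)**2) + 115*t = -1 + 115*(3*I*sqrt(7)) = -1 + 345*I*sqrt(7)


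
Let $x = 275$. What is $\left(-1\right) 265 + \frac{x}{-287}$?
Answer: $- \frac{76330}{287} \approx -265.96$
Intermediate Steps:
$\left(-1\right) 265 + \frac{x}{-287} = \left(-1\right) 265 + \frac{1}{-287} \cdot 275 = -265 - \frac{275}{287} = - \frac{76330}{287}$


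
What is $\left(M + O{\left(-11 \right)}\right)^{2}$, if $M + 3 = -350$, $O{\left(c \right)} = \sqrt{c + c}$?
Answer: $\left(353 - i \sqrt{22}\right)^{2} \approx 1.2459 \cdot 10^{5} - 3311.4 i$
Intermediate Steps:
$O{\left(c \right)} = \sqrt{2} \sqrt{c}$ ($O{\left(c \right)} = \sqrt{2 c} = \sqrt{2} \sqrt{c}$)
$M = -353$ ($M = -3 - 350 = -353$)
$\left(M + O{\left(-11 \right)}\right)^{2} = \left(-353 + \sqrt{2} \sqrt{-11}\right)^{2} = \left(-353 + \sqrt{2} i \sqrt{11}\right)^{2} = \left(-353 + i \sqrt{22}\right)^{2}$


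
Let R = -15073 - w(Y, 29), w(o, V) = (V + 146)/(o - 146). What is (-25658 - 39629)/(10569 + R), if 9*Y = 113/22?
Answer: 375987833/25931606 ≈ 14.499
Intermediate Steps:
Y = 113/198 (Y = (113/22)/9 = (113*(1/22))/9 = (1/9)*(113/22) = 113/198 ≈ 0.57071)
w(o, V) = (146 + V)/(-146 + o)
R = -86798477/5759 (R = -15073 - (146 + 29)/(-146 + 113/198) = -15073 - 175/(-28795/198) = -15073 - (-198)*175/28795 = -15073 - 1*(-6930/5759) = -15073 + 6930/5759 = -86798477/5759 ≈ -15072.)
(-25658 - 39629)/(10569 + R) = (-25658 - 39629)/(10569 - 86798477/5759) = -65287/(-25931606/5759) = -65287*(-5759/25931606) = 375987833/25931606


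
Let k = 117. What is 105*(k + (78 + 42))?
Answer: 24885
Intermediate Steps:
105*(k + (78 + 42)) = 105*(117 + (78 + 42)) = 105*(117 + 120) = 105*237 = 24885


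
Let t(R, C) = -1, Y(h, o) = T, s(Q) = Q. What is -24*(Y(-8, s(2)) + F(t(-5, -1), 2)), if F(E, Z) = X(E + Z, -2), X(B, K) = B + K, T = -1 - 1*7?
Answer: 216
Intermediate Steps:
T = -8 (T = -1 - 7 = -8)
Y(h, o) = -8
F(E, Z) = -2 + E + Z (F(E, Z) = (E + Z) - 2 = -2 + E + Z)
-24*(Y(-8, s(2)) + F(t(-5, -1), 2)) = -24*(-8 + (-2 - 1 + 2)) = -24*(-8 - 1) = -24*(-9) = 216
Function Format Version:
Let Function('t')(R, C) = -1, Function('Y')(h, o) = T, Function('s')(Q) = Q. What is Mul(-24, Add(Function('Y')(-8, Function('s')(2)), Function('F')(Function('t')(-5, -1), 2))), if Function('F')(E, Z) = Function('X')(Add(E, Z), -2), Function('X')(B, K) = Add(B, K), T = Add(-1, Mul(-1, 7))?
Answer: 216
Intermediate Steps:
T = -8 (T = Add(-1, -7) = -8)
Function('Y')(h, o) = -8
Function('F')(E, Z) = Add(-2, E, Z) (Function('F')(E, Z) = Add(Add(E, Z), -2) = Add(-2, E, Z))
Mul(-24, Add(Function('Y')(-8, Function('s')(2)), Function('F')(Function('t')(-5, -1), 2))) = Mul(-24, Add(-8, Add(-2, -1, 2))) = Mul(-24, Add(-8, -1)) = Mul(-24, -9) = 216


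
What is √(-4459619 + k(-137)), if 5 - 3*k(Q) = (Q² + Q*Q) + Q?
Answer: I*√40248759/3 ≈ 2114.7*I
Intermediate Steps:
k(Q) = 5/3 - 2*Q²/3 - Q/3 (k(Q) = 5/3 - ((Q² + Q*Q) + Q)/3 = 5/3 - ((Q² + Q²) + Q)/3 = 5/3 - (2*Q² + Q)/3 = 5/3 - (Q + 2*Q²)/3 = 5/3 + (-2*Q²/3 - Q/3) = 5/3 - 2*Q²/3 - Q/3)
√(-4459619 + k(-137)) = √(-4459619 + (5/3 - ⅔*(-137)² - ⅓*(-137))) = √(-4459619 + (5/3 - ⅔*18769 + 137/3)) = √(-4459619 + (5/3 - 37538/3 + 137/3)) = √(-4459619 - 37396/3) = √(-13416253/3) = I*√40248759/3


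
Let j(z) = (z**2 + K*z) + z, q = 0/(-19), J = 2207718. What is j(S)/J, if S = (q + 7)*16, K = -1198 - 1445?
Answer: -141680/1103859 ≈ -0.12835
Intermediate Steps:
K = -2643
q = 0 (q = 0*(-1/19) = 0)
S = 112 (S = (0 + 7)*16 = 7*16 = 112)
j(z) = z**2 - 2642*z (j(z) = (z**2 - 2643*z) + z = z**2 - 2642*z)
j(S)/J = (112*(-2642 + 112))/2207718 = (112*(-2530))*(1/2207718) = -283360*1/2207718 = -141680/1103859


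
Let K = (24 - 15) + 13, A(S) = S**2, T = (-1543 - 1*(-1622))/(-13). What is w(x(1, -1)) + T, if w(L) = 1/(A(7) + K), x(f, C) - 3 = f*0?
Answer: -5596/923 ≈ -6.0628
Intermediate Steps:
x(f, C) = 3 (x(f, C) = 3 + f*0 = 3 + 0 = 3)
T = -79/13 (T = (-1543 + 1622)*(-1/13) = 79*(-1/13) = -79/13 ≈ -6.0769)
K = 22 (K = 9 + 13 = 22)
w(L) = 1/71 (w(L) = 1/(7**2 + 22) = 1/(49 + 22) = 1/71)
w(x(1, -1)) + T = 1/71 - 79/13 = -5596/923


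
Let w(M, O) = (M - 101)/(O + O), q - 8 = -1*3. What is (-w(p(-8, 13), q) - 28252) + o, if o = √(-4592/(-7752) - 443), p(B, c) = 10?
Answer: -282429/10 + I*√415403517/969 ≈ -28243.0 + 21.033*I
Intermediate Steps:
q = 5 (q = 8 - 1*3 = 8 - 3 = 5)
w(M, O) = (-101 + M)/(2*O) (w(M, O) = (-101 + M)/((2*O)) = (-101 + M)*(1/(2*O)) = (-101 + M)/(2*O))
o = I*√415403517/969 (o = √(-4592*(-1/7752) - 443) = √(574/969 - 443) = √(-428693/969) = I*√415403517/969 ≈ 21.033*I)
(-w(p(-8, 13), q) - 28252) + o = (-(-101 + 10)/(2*5) - 28252) + I*√415403517/969 = (-(-91)/(2*5) - 28252) + I*√415403517/969 = (-1*(-91/10) - 28252) + I*√415403517/969 = (91/10 - 28252) + I*√415403517/969 = -282429/10 + I*√415403517/969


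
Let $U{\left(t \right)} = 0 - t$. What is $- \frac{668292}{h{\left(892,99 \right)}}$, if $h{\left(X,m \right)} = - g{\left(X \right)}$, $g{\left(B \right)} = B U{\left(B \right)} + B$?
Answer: $- \frac{55691}{66231} \approx -0.84086$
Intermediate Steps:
$U{\left(t \right)} = - t$
$g{\left(B \right)} = B - B^{2}$ ($g{\left(B \right)} = B \left(- B\right) + B = - B^{2} + B = B - B^{2}$)
$h{\left(X,m \right)} = - X \left(1 - X\right)$
$- \frac{668292}{h{\left(892,99 \right)}} = - \frac{668292}{892 \left(-1 + 892\right)} = - \frac{668292}{892 \cdot 891} = - \frac{668292}{794772} = \left(-668292\right) \frac{1}{794772} = - \frac{55691}{66231}$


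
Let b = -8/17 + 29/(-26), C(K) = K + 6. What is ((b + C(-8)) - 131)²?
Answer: 3538703169/195364 ≈ 18113.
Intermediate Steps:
C(K) = 6 + K
b = -701/442 (b = -8*1/17 + 29*(-1/26) = -8/17 - 29/26 = -701/442 ≈ -1.5860)
((b + C(-8)) - 131)² = ((-701/442 + (6 - 8)) - 131)² = ((-701/442 - 2) - 131)² = (-1585/442 - 131)² = (-59487/442)² = 3538703169/195364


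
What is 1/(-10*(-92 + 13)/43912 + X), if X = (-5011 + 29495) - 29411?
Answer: -21956/108176817 ≈ -0.00020296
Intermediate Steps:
X = -4927 (X = 24484 - 29411 = -4927)
1/(-10*(-92 + 13)/43912 + X) = 1/(-10*(-92 + 13)/43912 - 4927) = 1/(-10*(-79)*(1/43912) - 4927) = 1/(790*(1/43912) - 4927) = 1/(395/21956 - 4927) = 1/(-108176817/21956) = -21956/108176817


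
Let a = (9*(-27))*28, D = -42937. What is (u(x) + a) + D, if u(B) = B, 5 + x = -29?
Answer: -49775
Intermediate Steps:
x = -34 (x = -5 - 29 = -34)
a = -6804 (a = -243*28 = -6804)
(u(x) + a) + D = (-34 - 6804) - 42937 = -6838 - 42937 = -49775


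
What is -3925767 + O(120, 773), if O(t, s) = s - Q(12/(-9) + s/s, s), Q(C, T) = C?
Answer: -11774981/3 ≈ -3.9250e+6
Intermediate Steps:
O(t, s) = ⅓ + s (O(t, s) = s - (12/(-9) + s/s) = s - (12*(-⅑) + 1) = s - (-4/3 + 1) = s - 1*(-⅓) = s + ⅓ = ⅓ + s)
-3925767 + O(120, 773) = -3925767 + (⅓ + 773) = -3925767 + 2320/3 = -11774981/3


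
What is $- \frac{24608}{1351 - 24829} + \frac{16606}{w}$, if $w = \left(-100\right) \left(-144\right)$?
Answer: $\frac{62019239}{28173600} \approx 2.2013$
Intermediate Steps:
$w = 14400$
$- \frac{24608}{1351 - 24829} + \frac{16606}{w} = - \frac{24608}{1351 - 24829} + \frac{16606}{14400} = - \frac{24608}{1351 - 24829} + 16606 \cdot \frac{1}{14400} = - \frac{24608}{-23478} + \frac{8303}{7200} = \left(-24608\right) \left(- \frac{1}{23478}\right) + \frac{8303}{7200} = \frac{12304}{11739} + \frac{8303}{7200} = \frac{62019239}{28173600}$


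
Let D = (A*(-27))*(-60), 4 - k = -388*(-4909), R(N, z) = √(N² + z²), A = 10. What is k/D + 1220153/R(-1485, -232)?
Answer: -8818/75 + 1220153*√2259049/2259049 ≈ 694.23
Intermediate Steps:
k = -1904688 (k = 4 - (-388)*(-4909) = 4 - 1*1904692 = 4 - 1904692 = -1904688)
D = 16200 (D = (10*(-27))*(-60) = -270*(-60) = 16200)
k/D + 1220153/R(-1485, -232) = -1904688/16200 + 1220153/(√((-1485)² + (-232)²)) = -1904688*1/16200 + 1220153/(√(2205225 + 53824)) = -8818/75 + 1220153/(√2259049) = -8818/75 + 1220153*(√2259049/2259049) = -8818/75 + 1220153*√2259049/2259049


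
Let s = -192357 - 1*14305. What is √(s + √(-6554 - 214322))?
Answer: √(-206662 + 2*I*√55219) ≈ 0.5169 + 454.6*I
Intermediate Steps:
s = -206662 (s = -192357 - 14305 = -206662)
√(s + √(-6554 - 214322)) = √(-206662 + √(-6554 - 214322)) = √(-206662 + √(-220876)) = √(-206662 + 2*I*√55219)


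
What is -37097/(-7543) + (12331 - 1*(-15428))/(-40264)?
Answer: 1284287471/303711352 ≈ 4.2286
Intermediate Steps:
-37097/(-7543) + (12331 - 1*(-15428))/(-40264) = -37097*(-1/7543) + (12331 + 15428)*(-1/40264) = 37097/7543 + 27759*(-1/40264) = 37097/7543 - 27759/40264 = 1284287471/303711352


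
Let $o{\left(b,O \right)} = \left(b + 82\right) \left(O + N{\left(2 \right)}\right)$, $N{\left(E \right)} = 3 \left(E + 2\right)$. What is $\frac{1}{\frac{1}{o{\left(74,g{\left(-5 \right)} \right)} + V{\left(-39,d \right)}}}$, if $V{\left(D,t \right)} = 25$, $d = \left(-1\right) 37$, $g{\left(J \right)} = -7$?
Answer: $805$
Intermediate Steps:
$d = -37$
$N{\left(E \right)} = 6 + 3 E$ ($N{\left(E \right)} = 3 \left(2 + E\right) = 6 + 3 E$)
$o{\left(b,O \right)} = \left(12 + O\right) \left(82 + b\right)$ ($o{\left(b,O \right)} = \left(b + 82\right) \left(O + \left(6 + 3 \cdot 2\right)\right) = \left(82 + b\right) \left(O + \left(6 + 6\right)\right) = \left(82 + b\right) \left(O + 12\right) = \left(82 + b\right) \left(12 + O\right) = \left(12 + O\right) \left(82 + b\right)$)
$\frac{1}{\frac{1}{o{\left(74,g{\left(-5 \right)} \right)} + V{\left(-39,d \right)}}} = \frac{1}{\frac{1}{\left(984 + 12 \cdot 74 + 82 \left(-7\right) - 518\right) + 25}} = \frac{1}{\frac{1}{\left(984 + 888 - 574 - 518\right) + 25}} = \frac{1}{\frac{1}{780 + 25}} = \frac{1}{\frac{1}{805}} = 805$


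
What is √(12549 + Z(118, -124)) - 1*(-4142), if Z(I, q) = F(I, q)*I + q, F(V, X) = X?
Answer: 4142 + I*√2207 ≈ 4142.0 + 46.979*I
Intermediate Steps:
Z(I, q) = q + I*q (Z(I, q) = q*I + q = I*q + q = q + I*q)
√(12549 + Z(118, -124)) - 1*(-4142) = √(12549 - 124*(1 + 118)) - 1*(-4142) = √(12549 - 124*119) + 4142 = √(12549 - 14756) + 4142 = √(-2207) + 4142 = I*√2207 + 4142 = 4142 + I*√2207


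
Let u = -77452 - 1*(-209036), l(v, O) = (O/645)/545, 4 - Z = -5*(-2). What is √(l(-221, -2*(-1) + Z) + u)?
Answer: 74*√118771453131/70305 ≈ 362.75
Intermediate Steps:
Z = -6 (Z = 4 - (-5)*(-2) = 4 - 1*10 = 4 - 10 = -6)
l(v, O) = O/351525 (l(v, O) = (O*(1/645))*(1/545) = (O/645)*(1/545) = O/351525)
u = 131584 (u = -77452 + 209036 = 131584)
√(l(-221, -2*(-1) + Z) + u) = √((-2*(-1) - 6)/351525 + 131584) = √((2 - 6)/351525 + 131584) = √((1/351525)*(-4) + 131584) = √(-4/351525 + 131584) = √(46255065596/351525) = 74*√118771453131/70305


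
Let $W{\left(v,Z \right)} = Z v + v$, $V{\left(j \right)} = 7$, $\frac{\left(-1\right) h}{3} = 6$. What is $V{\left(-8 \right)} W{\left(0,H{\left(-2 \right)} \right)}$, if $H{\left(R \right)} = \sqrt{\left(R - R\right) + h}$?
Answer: $0$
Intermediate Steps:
$h = -18$ ($h = \left(-3\right) 6 = -18$)
$H{\left(R \right)} = 3 i \sqrt{2}$ ($H{\left(R \right)} = \sqrt{\left(R - R\right) - 18} = \sqrt{0 - 18} = \sqrt{-18} = 3 i \sqrt{2}$)
$W{\left(v,Z \right)} = v + Z v$
$V{\left(-8 \right)} W{\left(0,H{\left(-2 \right)} \right)} = 7 \cdot 0 \left(1 + 3 i \sqrt{2}\right) = 7 \cdot 0 = 0$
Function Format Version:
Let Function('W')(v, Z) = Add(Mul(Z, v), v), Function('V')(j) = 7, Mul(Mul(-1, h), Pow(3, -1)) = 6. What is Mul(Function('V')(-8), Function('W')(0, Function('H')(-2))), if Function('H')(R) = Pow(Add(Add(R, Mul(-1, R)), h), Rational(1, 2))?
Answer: 0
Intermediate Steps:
h = -18 (h = Mul(-3, 6) = -18)
Function('H')(R) = Mul(3, I, Pow(2, Rational(1, 2))) (Function('H')(R) = Pow(Add(Add(R, Mul(-1, R)), -18), Rational(1, 2)) = Pow(Add(0, -18), Rational(1, 2)) = Pow(-18, Rational(1, 2)) = Mul(3, I, Pow(2, Rational(1, 2))))
Function('W')(v, Z) = Add(v, Mul(Z, v))
Mul(Function('V')(-8), Function('W')(0, Function('H')(-2))) = Mul(7, Mul(0, Add(1, Mul(3, I, Pow(2, Rational(1, 2)))))) = Mul(7, 0) = 0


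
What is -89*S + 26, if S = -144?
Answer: 12842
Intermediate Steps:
-89*S + 26 = -89*(-144) + 26 = 12816 + 26 = 12842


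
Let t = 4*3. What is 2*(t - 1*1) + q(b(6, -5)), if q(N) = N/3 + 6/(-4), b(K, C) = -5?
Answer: 113/6 ≈ 18.833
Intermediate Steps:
t = 12
q(N) = -3/2 + N/3 (q(N) = N*(⅓) + 6*(-¼) = N/3 - 3/2 = -3/2 + N/3)
2*(t - 1*1) + q(b(6, -5)) = 2*(12 - 1*1) + (-3/2 + (⅓)*(-5)) = 2*(12 - 1) + (-3/2 - 5/3) = 2*11 - 19/6 = 22 - 19/6 = 113/6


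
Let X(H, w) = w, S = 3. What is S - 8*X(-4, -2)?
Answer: 19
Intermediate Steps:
S - 8*X(-4, -2) = 3 - 8*(-2) = 3 + 16 = 19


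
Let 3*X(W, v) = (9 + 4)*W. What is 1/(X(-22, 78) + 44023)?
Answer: 3/131783 ≈ 2.2765e-5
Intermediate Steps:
X(W, v) = 13*W/3 (X(W, v) = ((9 + 4)*W)/3 = (13*W)/3 = 13*W/3)
1/(X(-22, 78) + 44023) = 1/((13/3)*(-22) + 44023) = 1/(-286/3 + 44023) = 1/(131783/3) = 3/131783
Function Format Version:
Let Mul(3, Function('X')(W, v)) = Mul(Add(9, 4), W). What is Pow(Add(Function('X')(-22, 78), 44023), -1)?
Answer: Rational(3, 131783) ≈ 2.2765e-5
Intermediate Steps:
Function('X')(W, v) = Mul(Rational(13, 3), W) (Function('X')(W, v) = Mul(Rational(1, 3), Mul(Add(9, 4), W)) = Mul(Rational(1, 3), Mul(13, W)) = Mul(Rational(13, 3), W))
Pow(Add(Function('X')(-22, 78), 44023), -1) = Pow(Add(Mul(Rational(13, 3), -22), 44023), -1) = Pow(Add(Rational(-286, 3), 44023), -1) = Pow(Rational(131783, 3), -1) = Rational(3, 131783)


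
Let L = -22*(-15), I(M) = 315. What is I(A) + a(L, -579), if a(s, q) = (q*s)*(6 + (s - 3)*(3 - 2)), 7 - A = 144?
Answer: -63625995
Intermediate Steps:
A = -137 (A = 7 - 1*144 = 7 - 144 = -137)
L = 330
a(s, q) = q*s*(3 + s) (a(s, q) = (q*s)*(6 + (-3 + s)*1) = (q*s)*(6 + (-3 + s)) = (q*s)*(3 + s) = q*s*(3 + s))
I(A) + a(L, -579) = 315 - 579*330*(3 + 330) = 315 - 579*330*333 = 315 - 63626310 = -63625995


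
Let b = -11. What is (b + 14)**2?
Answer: 9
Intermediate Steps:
(b + 14)**2 = (-11 + 14)**2 = 3**2 = 9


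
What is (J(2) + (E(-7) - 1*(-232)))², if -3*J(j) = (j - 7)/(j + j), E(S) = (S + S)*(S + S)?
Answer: 26429881/144 ≈ 1.8354e+5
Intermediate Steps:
E(S) = 4*S² (E(S) = (2*S)*(2*S) = 4*S²)
J(j) = -(-7 + j)/(6*j) (J(j) = -(j - 7)/(3*(j + j)) = -(-7 + j)/(3*(2*j)) = -(-7 + j)*1/(2*j)/3 = -(-7 + j)/(6*j))
(J(2) + (E(-7) - 1*(-232)))² = ((⅙)*(7 - 1*2)/2 + (4*(-7)² - 1*(-232)))² = ((⅙)*(½)*(7 - 2) + (4*49 + 232))² = ((⅙)*(½)*5 + (196 + 232))² = (5/12 + 428)² = (5141/12)² = 26429881/144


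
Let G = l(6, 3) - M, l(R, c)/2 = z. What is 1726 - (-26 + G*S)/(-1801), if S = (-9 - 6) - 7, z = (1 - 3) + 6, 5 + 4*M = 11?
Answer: 3108357/1801 ≈ 1725.9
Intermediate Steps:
M = 3/2 (M = -5/4 + (¼)*11 = -5/4 + 11/4 = 3/2 ≈ 1.5000)
z = 4 (z = -2 + 6 = 4)
l(R, c) = 8 (l(R, c) = 2*4 = 8)
S = -22 (S = -15 - 7 = -22)
G = 13/2 (G = 8 - 1*3/2 = 8 - 3/2 = 13/2 ≈ 6.5000)
1726 - (-26 + G*S)/(-1801) = 1726 - (-26 + (13/2)*(-22))/(-1801) = 1726 - (-26 - 143)*(-1)/1801 = 1726 - (-169)*(-1)/1801 = 1726 - 1*169/1801 = 1726 - 169/1801 = 3108357/1801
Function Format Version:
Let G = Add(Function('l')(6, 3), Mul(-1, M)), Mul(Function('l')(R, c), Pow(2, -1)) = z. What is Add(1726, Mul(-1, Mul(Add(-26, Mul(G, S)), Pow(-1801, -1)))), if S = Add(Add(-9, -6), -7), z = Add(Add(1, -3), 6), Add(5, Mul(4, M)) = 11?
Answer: Rational(3108357, 1801) ≈ 1725.9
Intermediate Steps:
M = Rational(3, 2) (M = Add(Rational(-5, 4), Mul(Rational(1, 4), 11)) = Add(Rational(-5, 4), Rational(11, 4)) = Rational(3, 2) ≈ 1.5000)
z = 4 (z = Add(-2, 6) = 4)
Function('l')(R, c) = 8 (Function('l')(R, c) = Mul(2, 4) = 8)
S = -22 (S = Add(-15, -7) = -22)
G = Rational(13, 2) (G = Add(8, Mul(-1, Rational(3, 2))) = Add(8, Rational(-3, 2)) = Rational(13, 2) ≈ 6.5000)
Add(1726, Mul(-1, Mul(Add(-26, Mul(G, S)), Pow(-1801, -1)))) = Add(1726, Mul(-1, Mul(Add(-26, Mul(Rational(13, 2), -22)), Pow(-1801, -1)))) = Add(1726, Mul(-1, Mul(Add(-26, -143), Rational(-1, 1801)))) = Add(1726, Mul(-1, Mul(-169, Rational(-1, 1801)))) = Add(1726, Mul(-1, Rational(169, 1801))) = Add(1726, Rational(-169, 1801)) = Rational(3108357, 1801)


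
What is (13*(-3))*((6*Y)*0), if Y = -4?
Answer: 0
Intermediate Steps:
(13*(-3))*((6*Y)*0) = (13*(-3))*((6*(-4))*0) = -(-936)*0 = -39*0 = 0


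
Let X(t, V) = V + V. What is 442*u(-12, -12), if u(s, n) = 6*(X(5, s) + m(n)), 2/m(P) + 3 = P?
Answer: -320008/5 ≈ -64002.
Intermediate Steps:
X(t, V) = 2*V
m(P) = 2/(-3 + P)
u(s, n) = 12*s + 12/(-3 + n) (u(s, n) = 6*(2*s + 2/(-3 + n)) = 12*s + 12/(-3 + n))
442*u(-12, -12) = 442*(12*(1 - 12*(-3 - 12))/(-3 - 12)) = 442*(12*(1 - 12*(-15))/(-15)) = 442*(12*(-1/15)*(1 + 180)) = 442*(12*(-1/15)*181) = 442*(-724/5) = -320008/5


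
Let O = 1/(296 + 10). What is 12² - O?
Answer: 44063/306 ≈ 144.00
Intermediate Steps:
O = 1/306 ≈ 0.0032680
12² - O = 12² - 1*1/306 = 144 - 1/306 = 44063/306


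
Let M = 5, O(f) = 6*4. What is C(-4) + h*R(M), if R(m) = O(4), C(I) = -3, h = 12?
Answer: 285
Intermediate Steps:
O(f) = 24
R(m) = 24
C(-4) + h*R(M) = -3 + 12*24 = -3 + 288 = 285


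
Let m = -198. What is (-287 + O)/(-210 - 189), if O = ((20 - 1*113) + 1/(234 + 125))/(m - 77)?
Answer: 9433563/13130425 ≈ 0.71845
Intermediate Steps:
O = 33386/98725 (O = ((20 - 1*113) + 1/(234 + 125))/(-198 - 77) = ((20 - 113) + 1/359)/(-275) = (-93 + 1/359)*(-1/275) = -33386/359*(-1/275) = 33386/98725 ≈ 0.33817)
(-287 + O)/(-210 - 189) = (-287 + 33386/98725)/(-210 - 189) = -28300689/98725/(-399) = -28300689/98725*(-1/399) = 9433563/13130425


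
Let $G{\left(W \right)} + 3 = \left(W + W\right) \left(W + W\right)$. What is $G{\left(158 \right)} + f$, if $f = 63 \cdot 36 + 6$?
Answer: $102127$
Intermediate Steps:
$G{\left(W \right)} = -3 + 4 W^{2}$ ($G{\left(W \right)} = -3 + \left(W + W\right) \left(W + W\right) = -3 + 2 W 2 W = -3 + 4 W^{2}$)
$f = 2274$ ($f = 2268 + 6 = 2274$)
$G{\left(158 \right)} + f = \left(-3 + 4 \cdot 158^{2}\right) + 2274 = \left(-3 + 4 \cdot 24964\right) + 2274 = \left(-3 + 99856\right) + 2274 = 99853 + 2274 = 102127$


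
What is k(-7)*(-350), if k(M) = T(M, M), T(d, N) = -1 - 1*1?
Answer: 700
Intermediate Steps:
T(d, N) = -2 (T(d, N) = -1 - 1 = -2)
k(M) = -2
k(-7)*(-350) = -2*(-350) = 700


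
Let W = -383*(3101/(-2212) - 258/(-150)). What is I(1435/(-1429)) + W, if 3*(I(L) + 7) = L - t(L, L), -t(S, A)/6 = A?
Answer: -4442574073/33867300 ≈ -131.18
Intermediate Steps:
W = -962479/7900 (W = -383*(3101*(-1/2212) - 258*(-1/150)) = -383*(-443/316 + 43/25) = -383*2513/7900 = -962479/7900 ≈ -121.83)
t(S, A) = -6*A
I(L) = -7 + 7*L/3 (I(L) = -7 + (L - (-6)*L)/3 = -7 + (L + 6*L)/3 = -7 + (7*L)/3 = -7 + 7*L/3)
I(1435/(-1429)) + W = (-7 + 7*(1435/(-1429))/3) - 962479/7900 = (-7 + 7*(1435*(-1/1429))/3) - 962479/7900 = (-7 + (7/3)*(-1435/1429)) - 962479/7900 = (-7 - 10045/4287) - 962479/7900 = -40054/4287 - 962479/7900 = -4442574073/33867300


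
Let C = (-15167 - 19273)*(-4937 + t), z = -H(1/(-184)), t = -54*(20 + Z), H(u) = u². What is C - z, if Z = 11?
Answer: 7708430231041/33856 ≈ 2.2768e+8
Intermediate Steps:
t = -1674 (t = -54*(20 + 11) = -54*31 = -1674)
z = -1/33856 (z = -(1/(-184))² = -(-1/184)² = -1*1/33856 = -1/33856 ≈ -2.9537e-5)
C = 227682840 (C = (-15167 - 19273)*(-4937 - 1674) = -34440*(-6611) = 227682840)
C - z = 227682840 - 1*(-1/33856) = 227682840 + 1/33856 = 7708430231041/33856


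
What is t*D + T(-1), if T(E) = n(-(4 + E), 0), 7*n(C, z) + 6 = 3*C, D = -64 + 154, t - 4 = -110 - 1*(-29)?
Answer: -48525/7 ≈ -6932.1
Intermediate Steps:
t = -77 (t = 4 + (-110 - 1*(-29)) = 4 + (-110 + 29) = 4 - 81 = -77)
D = 90
n(C, z) = -6/7 + 3*C/7 (n(C, z) = -6/7 + (3*C)/7 = -6/7 + 3*C/7)
T(E) = -18/7 - 3*E/7 (T(E) = -6/7 + 3*(-(4 + E))/7 = -6/7 + 3*(-4 - E)/7 = -6/7 + (-12/7 - 3*E/7) = -18/7 - 3*E/7)
t*D + T(-1) = -77*90 + (-18/7 - 3/7*(-1)) = -6930 + (-18/7 + 3/7) = -6930 - 15/7 = -48525/7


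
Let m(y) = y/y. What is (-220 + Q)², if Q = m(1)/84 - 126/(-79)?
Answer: 2100345852049/44036496 ≈ 47696.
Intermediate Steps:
m(y) = 1
Q = 10663/6636 (Q = 1/84 - 126/(-79) = 1*(1/84) - 126*(-1/79) = 1/84 + 126/79 = 10663/6636 ≈ 1.6068)
(-220 + Q)² = (-220 + 10663/6636)² = (-1449257/6636)² = 2100345852049/44036496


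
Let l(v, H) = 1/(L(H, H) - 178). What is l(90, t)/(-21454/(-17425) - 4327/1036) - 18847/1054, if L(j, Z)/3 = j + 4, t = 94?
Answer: -1709788407959/95602592538 ≈ -17.884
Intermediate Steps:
L(j, Z) = 12 + 3*j (L(j, Z) = 3*(j + 4) = 3*(4 + j) = 12 + 3*j)
l(v, H) = 1/(-166 + 3*H) (l(v, H) = 1/((12 + 3*H) - 178) = 1/(-166 + 3*H))
l(90, t)/(-21454/(-17425) - 4327/1036) - 18847/1054 = 1/((-166 + 3*94)*(-21454/(-17425) - 4327/1036)) - 18847/1054 = 1/((-166 + 282)*(-21454*(-1/17425) - 4327*1/1036)) - 18847*1/1054 = 1/(116*(1262/1025 - 4327/1036)) - 18847/1054 = 1/(116*(-3127743/1061900)) - 18847/1054 = (1/116)*(-1061900/3127743) - 18847/1054 = -265475/90704547 - 18847/1054 = -1709788407959/95602592538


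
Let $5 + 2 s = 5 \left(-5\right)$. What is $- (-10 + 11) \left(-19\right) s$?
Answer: $-285$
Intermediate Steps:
$s = -15$ ($s = - \frac{5}{2} + \frac{5 \left(-5\right)}{2} = - \frac{5}{2} + \frac{1}{2} \left(-25\right) = - \frac{5}{2} - \frac{25}{2} = -15$)
$- (-10 + 11) \left(-19\right) s = - (-10 + 11) \left(-19\right) \left(-15\right) = \left(-1\right) 1 \left(-19\right) \left(-15\right) = \left(-1\right) \left(-19\right) \left(-15\right) = 19 \left(-15\right) = -285$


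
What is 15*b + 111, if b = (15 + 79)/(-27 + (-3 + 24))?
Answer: -124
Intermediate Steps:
b = -47/3 (b = 94/(-27 + 21) = 94/(-6) = 94*(-1/6) = -47/3 ≈ -15.667)
15*b + 111 = 15*(-47/3) + 111 = -235 + 111 = -124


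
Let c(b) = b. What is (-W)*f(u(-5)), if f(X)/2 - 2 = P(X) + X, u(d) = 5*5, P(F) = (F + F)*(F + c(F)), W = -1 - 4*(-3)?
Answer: -55594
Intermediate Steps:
W = 11 (W = -1 + 12 = 11)
P(F) = 4*F**2 (P(F) = (F + F)*(F + F) = (2*F)*(2*F) = 4*F**2)
u(d) = 25
f(X) = 4 + 2*X + 8*X**2 (f(X) = 4 + 2*(4*X**2 + X) = 4 + 2*(X + 4*X**2) = 4 + (2*X + 8*X**2) = 4 + 2*X + 8*X**2)
(-W)*f(u(-5)) = (-1*11)*(4 + 2*25 + 8*25**2) = -11*(4 + 50 + 8*625) = -11*(4 + 50 + 5000) = -11*5054 = -55594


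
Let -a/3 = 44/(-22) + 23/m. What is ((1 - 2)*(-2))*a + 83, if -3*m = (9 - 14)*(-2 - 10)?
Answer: 1019/10 ≈ 101.90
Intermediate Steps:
m = -20 (m = -(9 - 14)*(-2 - 10)/3 = -(-5)*(-12)/3 = -⅓*60 = -20)
a = 189/20 (a = -3*(44/(-22) + 23/(-20)) = -3*(44*(-1/22) + 23*(-1/20)) = -3*(-2 - 23/20) = -3*(-63/20) = 189/20 ≈ 9.4500)
((1 - 2)*(-2))*a + 83 = ((1 - 2)*(-2))*(189/20) + 83 = -1*(-2)*(189/20) + 83 = 2*(189/20) + 83 = 189/10 + 83 = 1019/10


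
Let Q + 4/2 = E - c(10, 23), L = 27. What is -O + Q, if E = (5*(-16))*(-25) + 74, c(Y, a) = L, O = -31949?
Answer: 33994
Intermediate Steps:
c(Y, a) = 27
E = 2074 (E = -80*(-25) + 74 = 2000 + 74 = 2074)
Q = 2045 (Q = -2 + (2074 - 1*27) = -2 + (2074 - 27) = -2 + 2047 = 2045)
-O + Q = -1*(-31949) + 2045 = 31949 + 2045 = 33994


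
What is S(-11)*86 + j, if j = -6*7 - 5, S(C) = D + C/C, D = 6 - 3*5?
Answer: -735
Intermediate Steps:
D = -9 (D = 6 - 15 = -9)
S(C) = -8 (S(C) = -9 + C/C = -9 + 1 = -8)
j = -47 (j = -42 - 5 = -47)
S(-11)*86 + j = -8*86 - 47 = -688 - 47 = -735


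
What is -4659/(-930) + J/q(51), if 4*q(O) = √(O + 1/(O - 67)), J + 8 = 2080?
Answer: 1553/310 + 33152*√815/815 ≈ 1166.3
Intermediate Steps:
J = 2072 (J = -8 + 2080 = 2072)
q(O) = √(O + 1/(-67 + O))/4 (q(O) = √(O + 1/(O - 67))/4 = √(O + 1/(-67 + O))/4)
-4659/(-930) + J/q(51) = -4659/(-930) + 2072/((√((1 + 51*(-67 + 51))/(-67 + 51))/4)) = -4659*(-1/930) + 2072/((√((1 + 51*(-16))/(-16))/4)) = 1553/310 + 2072/((√(-(1 - 816)/16)/4)) = 1553/310 + 2072/((√(-1/16*(-815))/4)) = 1553/310 + 2072/((√(815/16)/4)) = 1553/310 + 2072/(((√815/4)/4)) = 1553/310 + 2072/((√815/16)) = 1553/310 + 2072*(16*√815/815) = 1553/310 + 33152*√815/815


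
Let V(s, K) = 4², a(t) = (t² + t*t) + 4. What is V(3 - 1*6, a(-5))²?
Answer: 256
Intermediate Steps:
a(t) = 4 + 2*t² (a(t) = (t² + t²) + 4 = 2*t² + 4 = 4 + 2*t²)
V(s, K) = 16
V(3 - 1*6, a(-5))² = 16² = 256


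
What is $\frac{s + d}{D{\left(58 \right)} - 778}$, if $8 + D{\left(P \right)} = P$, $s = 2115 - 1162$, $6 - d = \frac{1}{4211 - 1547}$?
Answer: $- \frac{2554775}{1939392} \approx -1.3173$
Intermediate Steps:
$d = \frac{15983}{2664}$ ($d = 6 - \frac{1}{4211 - 1547} = 6 - \frac{1}{2664} = \frac{15983}{2664} \approx 5.9996$)
$s = 953$ ($s = 2115 - 1162 = 953$)
$D{\left(P \right)} = -8 + P$
$\frac{s + d}{D{\left(58 \right)} - 778} = \frac{953 + \frac{15983}{2664}}{\left(-8 + 58\right) - 778} = \frac{2554775}{2664 \left(50 - 778\right)} = \frac{2554775}{2664 \left(-728\right)} = \frac{2554775}{2664} \left(- \frac{1}{728}\right) = - \frac{2554775}{1939392}$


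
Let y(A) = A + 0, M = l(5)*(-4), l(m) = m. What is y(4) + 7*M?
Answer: -136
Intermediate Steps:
M = -20 (M = 5*(-4) = -20)
y(A) = A
y(4) + 7*M = 4 + 7*(-20) = 4 - 140 = -136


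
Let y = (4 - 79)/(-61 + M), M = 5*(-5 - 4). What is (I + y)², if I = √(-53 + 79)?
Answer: 297761/11236 + 75*√26/53 ≈ 33.716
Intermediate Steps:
M = -45 (M = 5*(-9) = -45)
y = 75/106 (y = (4 - 79)/(-61 - 45) = -75/(-106) = -75*(-1/106) = 75/106 ≈ 0.70755)
I = √26 ≈ 5.0990
(I + y)² = (√26 + 75/106)² = (75/106 + √26)²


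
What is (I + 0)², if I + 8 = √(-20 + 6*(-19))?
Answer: (8 - I*√134)² ≈ -70.0 - 185.21*I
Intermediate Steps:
I = -8 + I*√134 (I = -8 + √(-20 + 6*(-19)) = -8 + √(-20 - 114) = -8 + √(-134) = -8 + I*√134 ≈ -8.0 + 11.576*I)
(I + 0)² = ((-8 + I*√134) + 0)² = (-8 + I*√134)²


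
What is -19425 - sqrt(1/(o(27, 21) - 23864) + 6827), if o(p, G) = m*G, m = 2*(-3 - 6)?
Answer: -19425 - sqrt(4012054224186)/24242 ≈ -19508.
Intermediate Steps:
m = -18 (m = 2*(-9) = -18)
o(p, G) = -18*G
-19425 - sqrt(1/(o(27, 21) - 23864) + 6827) = -19425 - sqrt(1/(-18*21 - 23864) + 6827) = -19425 - sqrt(1/(-378 - 23864) + 6827) = -19425 - sqrt(1/(-24242) + 6827) = -19425 - sqrt(-1/24242 + 6827) = -19425 - sqrt(165500133/24242) = -19425 - sqrt(4012054224186)/24242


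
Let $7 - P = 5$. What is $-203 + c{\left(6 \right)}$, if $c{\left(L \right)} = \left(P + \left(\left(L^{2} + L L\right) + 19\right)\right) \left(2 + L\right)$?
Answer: $541$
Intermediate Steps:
$P = 2$ ($P = 7 - 5 = 2$)
$c{\left(L \right)} = \left(2 + L\right) \left(21 + 2 L^{2}\right)$ ($c{\left(L \right)} = \left(2 + \left(\left(L^{2} + L L\right) + 19\right)\right) \left(2 + L\right) = \left(2 + \left(\left(L^{2} + L^{2}\right) + 19\right)\right) \left(2 + L\right) = \left(2 + \left(2 L^{2} + 19\right)\right) \left(2 + L\right) = \left(2 + \left(19 + 2 L^{2}\right)\right) \left(2 + L\right) = \left(21 + 2 L^{2}\right) \left(2 + L\right) = \left(2 + L\right) \left(21 + 2 L^{2}\right)$)
$-203 + c{\left(6 \right)} = -203 + \left(42 + 2 \cdot 6^{3} + 4 \cdot 6^{2} + 21 \cdot 6\right) = -203 + \left(42 + 2 \cdot 216 + 4 \cdot 36 + 126\right) = -203 + \left(42 + 432 + 144 + 126\right) = -203 + 744 = 541$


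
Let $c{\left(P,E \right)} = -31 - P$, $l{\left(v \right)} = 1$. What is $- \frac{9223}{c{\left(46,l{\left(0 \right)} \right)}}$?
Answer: $\frac{9223}{77} \approx 119.78$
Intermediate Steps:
$- \frac{9223}{c{\left(46,l{\left(0 \right)} \right)}} = - \frac{9223}{-31 - 46} = - \frac{9223}{-77} = \left(-9223\right) \left(- \frac{1}{77}\right) = \frac{9223}{77}$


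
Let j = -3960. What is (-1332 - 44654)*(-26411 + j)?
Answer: 1396640806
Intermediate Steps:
(-1332 - 44654)*(-26411 + j) = (-1332 - 44654)*(-26411 - 3960) = -45986*(-30371) = 1396640806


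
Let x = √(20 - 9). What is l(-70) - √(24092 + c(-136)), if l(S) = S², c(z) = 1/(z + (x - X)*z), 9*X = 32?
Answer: 4900 - √(-2562232690 + 1002612672*√11)/(68*√(-23 + 9*√11)) ≈ 4744.8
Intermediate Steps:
x = √11 ≈ 3.3166
X = 32/9 (X = (⅑)*32 = 32/9 ≈ 3.5556)
c(z) = 1/(z + z*(-32/9 + √11)) (c(z) = 1/(z + (√11 - 1*32/9)*z) = 1/(z + (√11 - 32/9)*z) = 1/(z + (-32/9 + √11)*z) = 1/(z + z*(-32/9 + √11)))
l(-70) - √(24092 + c(-136)) = (-70)² - √(24092 + 9/(-136*(-23 + 9*√11))) = 4900 - √(24092 + 9*(-1/136)/(-23 + 9*√11)) = 4900 - √(24092 - 9/(136*(-23 + 9*√11)))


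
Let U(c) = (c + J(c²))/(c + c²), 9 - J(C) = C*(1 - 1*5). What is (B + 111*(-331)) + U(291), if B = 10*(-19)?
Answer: -261480159/7081 ≈ -36927.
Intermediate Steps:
B = -190
J(C) = 9 + 4*C (J(C) = 9 - C*(1 - 1*5) = 9 - C*(1 - 5) = 9 - C*(-4) = 9 - (-4)*C = 9 + 4*C)
U(c) = (9 + c + 4*c²)/(c + c²) (U(c) = (c + (9 + 4*c²))/(c + c²) = (9 + c + 4*c²)/(c + c²))
(B + 111*(-331)) + U(291) = (-190 + 111*(-331)) + (9 + 291 + 4*291²)/(291*(1 + 291)) = (-190 - 36741) + (1/291)*(9 + 291 + 4*84681)/292 = -36931 + (1/291)*(1/292)*(9 + 291 + 338724) = -36931 + (1/291)*(1/292)*339024 = -36931 + 28252/7081 = -261480159/7081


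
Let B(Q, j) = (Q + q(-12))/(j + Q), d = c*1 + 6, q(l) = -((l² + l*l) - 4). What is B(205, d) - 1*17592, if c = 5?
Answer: -3799951/216 ≈ -17592.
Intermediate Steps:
q(l) = 4 - 2*l² (q(l) = -((l² + l²) - 4) = -(2*l² - 4) = -(-4 + 2*l²) = 4 - 2*l²)
d = 11 (d = 5*1 + 6 = 5 + 6 = 11)
B(Q, j) = (-284 + Q)/(Q + j) (B(Q, j) = (Q + (4 - 2*(-12)²))/(j + Q) = (Q + (4 - 2*144))/(Q + j) = (Q + (4 - 288))/(Q + j) = (Q - 284)/(Q + j) = (-284 + Q)/(Q + j))
B(205, d) - 1*17592 = (-284 + 205)/(205 + 11) - 1*17592 = -79/216 - 17592 = -3799951/216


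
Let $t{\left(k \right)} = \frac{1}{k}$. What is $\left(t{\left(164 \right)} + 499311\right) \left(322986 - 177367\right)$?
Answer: $\frac{11924303781095}{164} \approx 7.2709 \cdot 10^{10}$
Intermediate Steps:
$\left(t{\left(164 \right)} + 499311\right) \left(322986 - 177367\right) = \left(\frac{1}{164} + 499311\right) \left(322986 - 177367\right) = \left(\frac{1}{164} + 499311\right) 145619 = \frac{81887005}{164} \cdot 145619 = \frac{11924303781095}{164}$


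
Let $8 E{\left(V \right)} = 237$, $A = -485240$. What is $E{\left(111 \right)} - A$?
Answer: $\frac{3882157}{8} \approx 4.8527 \cdot 10^{5}$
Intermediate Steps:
$E{\left(V \right)} = \frac{237}{8}$ ($E{\left(V \right)} = \frac{1}{8} \cdot 237 = \frac{237}{8}$)
$E{\left(111 \right)} - A = \frac{237}{8} - -485240 = \frac{237}{8} + 485240 = \frac{3882157}{8}$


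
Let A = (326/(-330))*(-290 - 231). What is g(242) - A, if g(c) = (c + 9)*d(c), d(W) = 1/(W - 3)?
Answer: -20255182/39435 ≈ -513.63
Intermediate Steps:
d(W) = 1/(-3 + W)
g(c) = (9 + c)/(-3 + c) (g(c) = (c + 9)/(-3 + c) = (9 + c)/(-3 + c))
A = 84923/165 (A = (326*(-1/330))*(-521) = -163/165*(-521) = 84923/165 ≈ 514.68)
g(242) - A = (9 + 242)/(-3 + 242) - 1*84923/165 = 251/239 - 84923/165 = -20255182/39435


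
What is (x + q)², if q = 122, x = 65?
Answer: 34969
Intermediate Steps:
(x + q)² = (65 + 122)² = 187² = 34969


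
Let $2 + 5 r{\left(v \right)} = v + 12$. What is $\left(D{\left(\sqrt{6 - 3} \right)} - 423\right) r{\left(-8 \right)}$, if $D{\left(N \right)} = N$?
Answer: $- \frac{846}{5} + \frac{2 \sqrt{3}}{5} \approx -168.51$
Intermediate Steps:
$r{\left(v \right)} = 2 + \frac{v}{5}$ ($r{\left(v \right)} = - \frac{2}{5} + \frac{v + 12}{5} = - \frac{2}{5} + \frac{12 + v}{5} = - \frac{2}{5} + \left(\frac{12}{5} + \frac{v}{5}\right) = 2 + \frac{v}{5}$)
$\left(D{\left(\sqrt{6 - 3} \right)} - 423\right) r{\left(-8 \right)} = \left(\sqrt{6 - 3} - 423\right) \left(2 + \frac{1}{5} \left(-8\right)\right) = \left(\sqrt{3} - 423\right) \left(2 - \frac{8}{5}\right) = \left(-423 + \sqrt{3}\right) \frac{2}{5} = - \frac{846}{5} + \frac{2 \sqrt{3}}{5}$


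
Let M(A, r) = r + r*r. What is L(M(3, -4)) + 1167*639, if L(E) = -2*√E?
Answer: 745713 - 4*√3 ≈ 7.4571e+5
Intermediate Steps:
M(A, r) = r + r²
L(M(3, -4)) + 1167*639 = -2*2*√3 + 1167*639 = -2*2*√3 + 745713 = -4*√3 + 745713 = 745713 - 4*√3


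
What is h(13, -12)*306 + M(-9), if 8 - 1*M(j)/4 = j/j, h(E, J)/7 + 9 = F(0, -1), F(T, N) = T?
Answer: -19250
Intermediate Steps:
h(E, J) = -63 (h(E, J) = -63 + 7*0 = -63 + 0 = -63)
M(j) = 28 (M(j) = 32 - 4*j/j = 32 - 4*1 = 32 - 4 = 28)
h(13, -12)*306 + M(-9) = -63*306 + 28 = -19278 + 28 = -19250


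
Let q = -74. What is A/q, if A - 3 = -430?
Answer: 427/74 ≈ 5.7703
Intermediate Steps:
A = -427 (A = 3 - 430 = -427)
A/q = -427/(-74) = -427*(-1/74) = 427/74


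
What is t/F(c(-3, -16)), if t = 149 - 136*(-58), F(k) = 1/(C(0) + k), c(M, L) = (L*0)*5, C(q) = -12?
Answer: -96444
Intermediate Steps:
c(M, L) = 0 (c(M, L) = 0*5 = 0)
F(k) = 1/(-12 + k)
t = 8037 (t = 149 + 7888 = 8037)
t/F(c(-3, -16)) = 8037/(1/(-12 + 0)) = 8037/(1/(-12)) = 8037/(-1/12) = 8037*(-12) = -96444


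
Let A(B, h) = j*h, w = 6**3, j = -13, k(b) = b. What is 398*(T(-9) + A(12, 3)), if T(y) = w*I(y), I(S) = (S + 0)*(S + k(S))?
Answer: 13911294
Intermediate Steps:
w = 216
I(S) = 2*S**2 (I(S) = (S + 0)*(S + S) = S*(2*S) = 2*S**2)
T(y) = 432*y**2 (T(y) = 216*(2*y**2) = 432*y**2)
A(B, h) = -13*h
398*(T(-9) + A(12, 3)) = 398*(432*(-9)**2 - 13*3) = 398*(432*81 - 39) = 398*(34992 - 39) = 398*34953 = 13911294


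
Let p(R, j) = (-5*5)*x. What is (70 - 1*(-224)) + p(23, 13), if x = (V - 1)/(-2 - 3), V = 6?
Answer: 319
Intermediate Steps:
x = -1 (x = (6 - 1)/(-2 - 3) = 5/(-5) = 5*(-1/5) = -1)
p(R, j) = 25 (p(R, j) = -5*5*(-1) = -25*(-1) = 25)
(70 - 1*(-224)) + p(23, 13) = (70 - 1*(-224)) + 25 = (70 + 224) + 25 = 294 + 25 = 319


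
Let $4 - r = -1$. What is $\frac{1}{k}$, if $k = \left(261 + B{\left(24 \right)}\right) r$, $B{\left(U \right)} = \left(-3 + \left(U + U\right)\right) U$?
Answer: $\frac{1}{6705} \approx 0.00014914$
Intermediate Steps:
$r = 5$ ($r = 4 - -1 = 4 + 1 = 5$)
$B{\left(U \right)} = U \left(-3 + 2 U\right)$ ($B{\left(U \right)} = \left(-3 + 2 U\right) U = U \left(-3 + 2 U\right)$)
$k = 6705$ ($k = \left(261 + 24 \left(-3 + 2 \cdot 24\right)\right) 5 = \left(261 + 24 \left(-3 + 48\right)\right) 5 = \left(261 + 24 \cdot 45\right) 5 = \left(261 + 1080\right) 5 = 1341 \cdot 5 = 6705$)
$\frac{1}{k} = \frac{1}{6705}$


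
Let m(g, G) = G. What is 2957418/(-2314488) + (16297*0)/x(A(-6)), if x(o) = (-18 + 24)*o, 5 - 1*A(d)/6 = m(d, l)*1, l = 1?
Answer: -492903/385748 ≈ -1.2778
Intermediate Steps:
A(d) = 24 (A(d) = 30 - 6 = 24)
x(o) = 6*o
2957418/(-2314488) + (16297*0)/x(A(-6)) = 2957418/(-2314488) + (16297*0)/((6*24)) = 2957418*(-1/2314488) + 0/144 = -492903/385748 + 0*(1/144) = -492903/385748 + 0 = -492903/385748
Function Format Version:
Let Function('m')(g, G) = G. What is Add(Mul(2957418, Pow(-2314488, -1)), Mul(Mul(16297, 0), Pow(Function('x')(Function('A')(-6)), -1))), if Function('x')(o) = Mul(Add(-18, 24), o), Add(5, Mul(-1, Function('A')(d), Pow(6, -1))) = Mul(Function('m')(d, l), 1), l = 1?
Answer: Rational(-492903, 385748) ≈ -1.2778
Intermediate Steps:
Function('A')(d) = 24 (Function('A')(d) = Add(30, Mul(-6, Mul(1, 1))) = Add(30, Mul(-6, 1)) = Add(30, -6) = 24)
Function('x')(o) = Mul(6, o)
Add(Mul(2957418, Pow(-2314488, -1)), Mul(Mul(16297, 0), Pow(Function('x')(Function('A')(-6)), -1))) = Add(Mul(2957418, Pow(-2314488, -1)), Mul(Mul(16297, 0), Pow(Mul(6, 24), -1))) = Add(Mul(2957418, Rational(-1, 2314488)), Mul(0, Pow(144, -1))) = Add(Rational(-492903, 385748), Mul(0, Rational(1, 144))) = Add(Rational(-492903, 385748), 0) = Rational(-492903, 385748)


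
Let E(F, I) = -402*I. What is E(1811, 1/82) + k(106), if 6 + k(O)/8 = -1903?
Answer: -626353/41 ≈ -15277.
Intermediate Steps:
k(O) = -15272 (k(O) = -48 + 8*(-1903) = -48 - 15224 = -15272)
E(1811, 1/82) + k(106) = -402/82 - 15272 = -402*1/82 - 15272 = -201/41 - 15272 = -626353/41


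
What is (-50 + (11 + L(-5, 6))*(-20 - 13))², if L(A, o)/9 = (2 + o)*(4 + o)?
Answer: 584333929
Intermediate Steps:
L(A, o) = 9*(2 + o)*(4 + o) (L(A, o) = 9*((2 + o)*(4 + o)) = 9*(2 + o)*(4 + o))
(-50 + (11 + L(-5, 6))*(-20 - 13))² = (-50 + (11 + (72 + 9*6² + 54*6))*(-20 - 13))² = (-50 + (11 + (72 + 9*36 + 324))*(-33))² = (-50 + (11 + (72 + 324 + 324))*(-33))² = (-50 + (11 + 720)*(-33))² = (-50 + 731*(-33))² = (-50 - 24123)² = (-24173)² = 584333929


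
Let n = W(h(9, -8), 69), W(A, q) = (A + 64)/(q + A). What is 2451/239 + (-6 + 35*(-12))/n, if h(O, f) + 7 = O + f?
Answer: -3136062/6931 ≈ -452.47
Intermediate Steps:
h(O, f) = -7 + O + f (h(O, f) = -7 + (O + f) = -7 + O + f)
W(A, q) = (64 + A)/(A + q)
n = 58/63 (n = (64 + (-7 + 9 - 8))/((-7 + 9 - 8) + 69) = (64 - 6)/(-6 + 69) = 58/63 ≈ 0.92064)
2451/239 + (-6 + 35*(-12))/n = 2451/239 + (-6 + 35*(-12))/(58/63) = 2451*(1/239) + (-6 - 420)*(63/58) = 2451/239 - 426*63/58 = 2451/239 - 13419/29 = -3136062/6931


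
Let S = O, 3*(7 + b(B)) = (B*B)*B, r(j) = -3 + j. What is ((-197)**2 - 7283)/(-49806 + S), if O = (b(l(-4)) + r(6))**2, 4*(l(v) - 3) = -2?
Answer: -18158976/28687415 ≈ -0.63299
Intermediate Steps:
l(v) = 5/2 (l(v) = 3 + (1/4)*(-2) = 3 - 1/2 = 5/2)
b(B) = -7 + B**3/3 (b(B) = -7 + ((B*B)*B)/3 = -7 + (B**2*B)/3 = -7 + B**3/3)
O = 841/576 (O = ((-7 + (5/2)**3/3) + (-3 + 6))**2 = ((-7 + (1/3)*(125/8)) + 3)**2 = ((-7 + 125/24) + 3)**2 = (-43/24 + 3)**2 = (29/24)**2 = 841/576 ≈ 1.4601)
S = 841/576 ≈ 1.4601
((-197)**2 - 7283)/(-49806 + S) = ((-197)**2 - 7283)/(-49806 + 841/576) = (38809 - 7283)/(-28687415/576) = 31526*(-576/28687415) = -18158976/28687415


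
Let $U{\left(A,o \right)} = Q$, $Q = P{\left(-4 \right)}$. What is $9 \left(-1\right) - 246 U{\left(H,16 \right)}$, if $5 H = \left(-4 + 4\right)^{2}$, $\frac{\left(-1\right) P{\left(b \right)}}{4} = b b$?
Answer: $15735$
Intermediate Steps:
$P{\left(b \right)} = - 4 b^{2}$ ($P{\left(b \right)} = - 4 b b = - 4 b^{2}$)
$Q = -64$ ($Q = - 4 \left(-4\right)^{2} = \left(-4\right) 16 = -64$)
$H = 0$ ($H = \frac{\left(-4 + 4\right)^{2}}{5} = \frac{0^{2}}{5} = \frac{1}{5} \cdot 0 = 0$)
$U{\left(A,o \right)} = -64$
$9 \left(-1\right) - 246 U{\left(H,16 \right)} = 9 \left(-1\right) - -15744 = -9 + 15744 = 15735$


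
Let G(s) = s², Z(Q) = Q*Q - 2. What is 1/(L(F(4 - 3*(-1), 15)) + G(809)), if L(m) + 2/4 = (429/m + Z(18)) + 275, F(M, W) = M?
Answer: 14/9171943 ≈ 1.5264e-6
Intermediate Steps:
Z(Q) = -2 + Q² (Z(Q) = Q² - 2 = -2 + Q²)
L(m) = 1193/2 + 429/m (L(m) = -½ + ((429/m + (-2 + 18²)) + 275) = -½ + ((429/m + (-2 + 324)) + 275) = -½ + ((429/m + 322) + 275) = -½ + ((322 + 429/m) + 275) = -½ + (597 + 429/m) = 1193/2 + 429/m)
1/(L(F(4 - 3*(-1), 15)) + G(809)) = 1/((1193/2 + 429/(4 - 3*(-1))) + 809²) = 1/((1193/2 + 429/(4 + 3)) + 654481) = 1/((1193/2 + 429/7) + 654481) = 1/(9209/14 + 654481) = 1/(9171943/14) = 14/9171943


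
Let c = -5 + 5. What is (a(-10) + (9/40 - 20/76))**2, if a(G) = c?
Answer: 841/577600 ≈ 0.0014560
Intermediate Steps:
c = 0
a(G) = 0
(a(-10) + (9/40 - 20/76))**2 = (0 + (9/40 - 20/76))**2 = (0 + (9*(1/40) - 20*1/76))**2 = (0 + (9/40 - 5/19))**2 = (0 - 29/760)**2 = (-29/760)**2 = 841/577600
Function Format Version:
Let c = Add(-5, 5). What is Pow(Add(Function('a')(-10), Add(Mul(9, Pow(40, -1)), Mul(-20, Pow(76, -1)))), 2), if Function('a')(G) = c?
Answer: Rational(841, 577600) ≈ 0.0014560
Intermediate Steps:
c = 0
Function('a')(G) = 0
Pow(Add(Function('a')(-10), Add(Mul(9, Pow(40, -1)), Mul(-20, Pow(76, -1)))), 2) = Pow(Add(0, Add(Mul(9, Pow(40, -1)), Mul(-20, Pow(76, -1)))), 2) = Pow(Add(0, Add(Mul(9, Rational(1, 40)), Mul(-20, Rational(1, 76)))), 2) = Pow(Add(0, Add(Rational(9, 40), Rational(-5, 19))), 2) = Pow(Add(0, Rational(-29, 760)), 2) = Pow(Rational(-29, 760), 2) = Rational(841, 577600)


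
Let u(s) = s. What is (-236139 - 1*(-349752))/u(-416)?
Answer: -113613/416 ≈ -273.11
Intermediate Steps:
(-236139 - 1*(-349752))/u(-416) = (-236139 - 1*(-349752))/(-416) = (-236139 + 349752)*(-1/416) = 113613*(-1/416) = -113613/416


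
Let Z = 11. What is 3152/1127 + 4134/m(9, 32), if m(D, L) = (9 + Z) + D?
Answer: 4750426/32683 ≈ 145.35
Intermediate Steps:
m(D, L) = 20 + D (m(D, L) = (9 + 11) + D = 20 + D)
3152/1127 + 4134/m(9, 32) = 3152/1127 + 4134/(20 + 9) = 3152*(1/1127) + 4134/29 = 3152/1127 + 4134*(1/29) = 3152/1127 + 4134/29 = 4750426/32683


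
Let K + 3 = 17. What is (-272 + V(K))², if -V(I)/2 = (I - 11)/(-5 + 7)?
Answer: 75625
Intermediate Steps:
K = 14 (K = -3 + 17 = 14)
V(I) = 11 - I (V(I) = -2*(I - 11)/(-5 + 7) = -2*(-11 + I)/2 = -2*(-11/2 + I/2) = 11 - I)
(-272 + V(K))² = (-272 + (11 - 1*14))² = (-272 + (11 - 14))² = (-272 - 3)² = (-275)² = 75625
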